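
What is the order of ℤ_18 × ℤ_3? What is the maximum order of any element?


|ℤ_18 × ℤ_3| = 18 × 3 = 54
Max element order = lcm(18,3) = 18
Cyclic? No (gcd=3)

|ℤ_18×ℤ_3| = 54, max element order = 18


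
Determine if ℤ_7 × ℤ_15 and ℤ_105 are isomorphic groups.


Comparing ℤ_7 × ℤ_15 and ℤ_105:
gcd(7,15) = 1, so ℤ_7 × ℤ_15 ≅ ℤ_105 (CRT)

Yes, ℤ_7 × ℤ_15 ≅ ℤ_105


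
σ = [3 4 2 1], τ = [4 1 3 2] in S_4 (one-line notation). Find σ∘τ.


σ∘τ: apply τ first, then σ
1 →τ 4 →σ 1
2 →τ 1 →σ 3
3 →τ 3 →σ 2
4 →τ 2 →σ 4

σ∘τ = [1 3 2 4]


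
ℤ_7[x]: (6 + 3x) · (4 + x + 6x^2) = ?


Expand and collect like terms; reduce coefficients mod 7:
x^0: 6·4 = 24 ≡ 3 (mod 7)
x^1: 6·1 + 3·4 = 18 ≡ 4 (mod 7)
x^2: 6·6 + 3·1 = 39 ≡ 4 (mod 7)
x^3: 3·6 = 18 ≡ 4 (mod 7)
Result: 3 + 4x + 4x^2 + 4x^3

f · g = 3 + 4x + 4x^2 + 4x^3


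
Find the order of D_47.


|D_n| = 2n (n rotations and n reflections)
|D_47| = 2×47 = 94

|D_47| = 94


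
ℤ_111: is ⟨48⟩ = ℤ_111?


g generates ℤ_n iff gcd(g, n) = 1
gcd(48, 111) = 3
Since gcd = 3 ≠ 1, ⟨48⟩ has order 37 < 111, so 48 is not a generator.

No, 48 does not generate ℤ_111


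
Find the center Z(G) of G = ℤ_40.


Z(G) = {g ∈ G | gx = xg for all x ∈ G}
ℤ_40 is abelian, so Z(G) = G

Z(ℤ_40) = ℤ_40


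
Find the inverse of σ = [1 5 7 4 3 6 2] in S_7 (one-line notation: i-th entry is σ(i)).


To find σ⁻¹, swap domain and range:
σ(1) = 1 → σ⁻¹(1) = 1
σ(2) = 5 → σ⁻¹(5) = 2
σ(3) = 7 → σ⁻¹(7) = 3
σ(4) = 4 → σ⁻¹(4) = 4
σ(5) = 3 → σ⁻¹(3) = 5
σ(6) = 6 → σ⁻¹(6) = 6
σ(7) = 2 → σ⁻¹(2) = 7

σ⁻¹ = [1 7 5 4 2 6 3]


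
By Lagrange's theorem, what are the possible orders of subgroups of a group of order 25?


Lagrange's theorem: |H| divides |G|
|G| = 25
Divisors of 25: 1, 5, 25

Possible subgroup orders: {1, 5, 25}


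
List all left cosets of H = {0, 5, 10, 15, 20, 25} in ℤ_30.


H = {0, 5, 10, 15, 20, 25}, |H| = 6
Number of cosets = |G|/|H| = 30/6 = 5
0 + H = {0, 5, 10, 15, 20, 25}
1 + H = {1, 6, 11, 16, 21, 26}
2 + H = {2, 7, 12, 17, 22, 27}
3 + H = {3, 8, 13, 18, 23, 28}
4 + H = {4, 9, 14, 19, 24, 29}

Cosets: 0+H={0,5,10,15,20,25}; 1+H={1,6,11,16,21,26}; 2+H={2,7,12,17,22,27}; 3+H={3,8,13,18,23,28}; 4+H={4,9,14,19,24,29}


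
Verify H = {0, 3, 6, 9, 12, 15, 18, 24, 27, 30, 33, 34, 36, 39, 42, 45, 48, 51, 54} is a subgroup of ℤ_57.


Subgroup test for H = {0, 3, 6, 9, 12, 15, 18, 24, 27, 30, 33, 34, 36, 39, 42, 45, 48, 51, 54} in (ℤ_57, +):
(1) 0 ∈ H? Yes
(2) Closure: for all a,b ∈ H, (a+b) mod 57 ∈ H? No  [counterexample: 3 + 18 = 21 ∉ H]
(3) Inverses: for all a ∈ H, -a mod 57 ∈ H? No

No, H is not a subgroup of ℤ_57


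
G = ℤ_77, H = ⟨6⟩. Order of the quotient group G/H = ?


|⟨6⟩| = n / gcd(6, 77) = 77 / 1 = 77
H is normal (ℤ_77 is abelian).
|G/H| = |G| / |H| = 77 / 77 = 1

|G/H| = 1


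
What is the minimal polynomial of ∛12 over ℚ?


∛12 satisfies x³ - 12 = 0, irreducible over ℚ (no rational root; 12 is not a perfect cube)

Minimal polynomial: x³ - 12


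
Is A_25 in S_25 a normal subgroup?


H = A_25 in S_25
A_25 has index 2 in S_25, and every subgroup of index 2 is normal

Yes, normal subgroup


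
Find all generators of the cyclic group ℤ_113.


g generates ℤ_n iff gcd(g,n) = 1
Prime factors of 113: 113
Generators are g ∈ {1,...,112} not divisible by any of these primes.
Generators: {1, 2, 3, 4, 5, 6, 7, 8, 9, 10, 11, 12, 13, 14, 15, 16, 17, 18, 19, 20, 21, 22, 23, 24, 25, 26, 27, 28, 29, 30, 31, 32, 33, 34, 35, 36, 37, 38, 39, 40, 41, 42, 43, 44, 45, 46, 47, 48, 49, 50, 51, 52, 53, 54, 55, 56, 57, 58, 59, 60, 61, 62, 63, 64, 65, 66, 67, 68, 69, 70, 71, 72, 73, 74, 75, 76, 77, 78, 79, 80, 81, 82, 83, 84, 85, 86, 87, 88, 89, 90, 91, 92, 93, 94, 95, 96, 97, 98, 99, 100, 101, 102, 103, 104, 105, 106, 107, 108, 109, 110, 111, 112}
Number of generators = φ(113) = 112

Generators of ℤ_113 = {1, 2, 3, 4, 5, 6, 7, 8, 9, 10, 11, 12, 13, 14, 15, 16, 17, 18, 19, 20, 21, 22, 23, 24, 25, 26, 27, 28, 29, 30, 31, 32, 33, 34, 35, 36, 37, 38, 39, 40, 41, 42, 43, 44, 45, 46, 47, 48, 49, 50, 51, 52, 53, 54, 55, 56, 57, 58, 59, 60, 61, 62, 63, 64, 65, 66, 67, 68, 69, 70, 71, 72, 73, 74, 75, 76, 77, 78, 79, 80, 81, 82, 83, 84, 85, 86, 87, 88, 89, 90, 91, 92, 93, 94, 95, 96, 97, 98, 99, 100, 101, 102, 103, 104, 105, 106, 107, 108, 109, 110, 111, 112}


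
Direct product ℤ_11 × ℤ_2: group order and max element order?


|ℤ_11 × ℤ_2| = 11 × 2 = 22
Max element order = lcm(11,2) = 22
Cyclic? Yes (gcd=1)

|ℤ_11×ℤ_2| = 22, max element order = 22


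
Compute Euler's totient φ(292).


Factor n: 292 = 2^2 × 73
φ(n) = n · ∏(1 - 1/p) over distinct primes p | n
φ(292) = 292 · (1 - 1/2) · (1 - 1/73) = 144

φ(292) = 144


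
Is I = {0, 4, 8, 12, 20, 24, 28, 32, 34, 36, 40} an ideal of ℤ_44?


Check ideal conditions for I = {0, 4, 8, 12, 20, 24, 28, 32, 34, 36, 40} in ℤ_44:
(1) I is an additive subgroup? No
(2) For r ∈ ℤ_44 and a ∈ I: r·a ∈ I? No  [counterexample: r=2, a=8, r·a mod 44 = 16 ∉ I]

No, I is not an ideal of ℤ_44


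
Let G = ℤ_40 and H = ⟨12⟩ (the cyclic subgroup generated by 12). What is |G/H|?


|⟨12⟩| = n / gcd(12, 40) = 40 / 4 = 10
H is normal (ℤ_40 is abelian).
|G/H| = |G| / |H| = 40 / 10 = 4

|G/H| = 4


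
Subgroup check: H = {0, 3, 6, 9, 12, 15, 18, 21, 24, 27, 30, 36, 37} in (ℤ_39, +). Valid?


Subgroup test for H = {0, 3, 6, 9, 12, 15, 18, 21, 24, 27, 30, 36, 37} in (ℤ_39, +):
(1) 0 ∈ H? Yes
(2) Closure: for all a,b ∈ H, (a+b) mod 39 ∈ H? No  [counterexample: 3 + 30 = 33 ∉ H]
(3) Inverses: for all a ∈ H, -a mod 39 ∈ H? No

No, H is not a subgroup of ℤ_39


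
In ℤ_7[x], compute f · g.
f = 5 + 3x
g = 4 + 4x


Expand and collect like terms; reduce coefficients mod 7:
x^0: 5·4 = 20 ≡ 6 (mod 7)
x^1: 5·4 + 3·4 = 32 ≡ 4 (mod 7)
x^2: 3·4 = 12 ≡ 5 (mod 7)
Result: 6 + 4x + 5x^2

f · g = 6 + 4x + 5x^2


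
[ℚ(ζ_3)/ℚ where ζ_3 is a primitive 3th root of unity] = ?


[ℚ(ζ_n):ℚ] = deg Φ_n(x) = φ(n). Here φ(3) = 2

[ℚ(ζ_3)/ℚ where ζ_3 is a primitive 3th root of unity] = 2


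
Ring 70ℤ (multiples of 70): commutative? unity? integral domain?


70ℤ is a commutative ring under +,× but has no multiplicative identity (1 ∉ 70ℤ); it has no zero divisors, but without unity it is not an integral domain
Commutative: Yes
Integral domain: No
Has unity: No

70ℤ (multiples of 70): Commutative=Yes, Unity=No


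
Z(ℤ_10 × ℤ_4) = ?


Z(G) = {g ∈ G | gx = xg for all x ∈ G}
Direct product of abelian groups is abelian, so Z(G) = G

Z(ℤ_10 × ℤ_4) = ℤ_10 × ℤ_4


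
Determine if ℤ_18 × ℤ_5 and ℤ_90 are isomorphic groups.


Comparing ℤ_18 × ℤ_5 and ℤ_90:
gcd(18,5) = 1, so ℤ_18 × ℤ_5 ≅ ℤ_90 (CRT)

Yes, ℤ_18 × ℤ_5 ≅ ℤ_90


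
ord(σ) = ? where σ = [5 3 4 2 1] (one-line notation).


Cycle decomposition: (1 5) (2 3 4)
Cycle lengths: 2, 3
Order = lcm(2, 3) = 6

ord(σ) = 6


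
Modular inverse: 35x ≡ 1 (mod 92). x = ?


Use the extended Euclidean algorithm to write 1 = 35·s + 92·t; then s mod 92 is the inverse.
Euclidean algorithm:
  35 = 0·92 + 35
  92 = 2·35 + 22
  35 = 1·22 + 13
  22 = 1·13 + 9
  13 = 1·9 + 4
  9 = 2·4 + 1
  4 = 4·1 + 0
gcd(35,92) = 1
Back-substitution gives: 35·(-21) + 92·(8) = 1
So 35⁻¹ ≡ -21 ≡ 71 (mod 92)
Check: 35 × 71 = 2485 ≡ 1 (mod 92) ✓

35⁻¹ ≡ 71 (mod 92)


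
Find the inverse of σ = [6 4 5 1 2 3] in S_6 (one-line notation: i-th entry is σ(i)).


To find σ⁻¹, swap domain and range:
σ(1) = 6 → σ⁻¹(6) = 1
σ(2) = 4 → σ⁻¹(4) = 2
σ(3) = 5 → σ⁻¹(5) = 3
σ(4) = 1 → σ⁻¹(1) = 4
σ(5) = 2 → σ⁻¹(2) = 5
σ(6) = 3 → σ⁻¹(3) = 6

σ⁻¹ = [4 5 6 2 3 1]


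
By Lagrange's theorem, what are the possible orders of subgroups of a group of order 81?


Lagrange's theorem: |H| divides |G|
|G| = 81
Divisors of 81: 1, 3, 9, 27, 81

Possible subgroup orders: {1, 3, 9, 27, 81}


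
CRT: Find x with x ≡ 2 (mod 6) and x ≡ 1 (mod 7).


m₁ = 6, m₂ = 7, gcd = 1, so CRT applies. M = m₁·m₂ = 42
Let M₁ = M/m₁ = 7, M₂ = M/m₂ = 6
Find y₁ ≡ M₁⁻¹ (mod m₁): 7⁻¹ ≡ 1 (mod 6)
Find y₂ ≡ M₂⁻¹ (mod m₂): 6⁻¹ ≡ 6 (mod 7)
x = a₁·M₁·y₁ + a₂·M₂·y₂ = 2·7·1 + 1·6·6 = 50
Reduce mod 42: x ≡ 8
Check: 8 mod 6 = 2 ✓, 8 mod 7 = 1 ✓

x ≡ 8 (mod 42)


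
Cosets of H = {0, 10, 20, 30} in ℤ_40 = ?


H = {0, 10, 20, 30}, |H| = 4
Number of cosets = |G|/|H| = 40/4 = 10
0 + H = {0, 10, 20, 30}
1 + H = {1, 11, 21, 31}
2 + H = {2, 12, 22, 32}
3 + H = {3, 13, 23, 33}
4 + H = {4, 14, 24, 34}
5 + H = {5, 15, 25, 35}
6 + H = {6, 16, 26, 36}
7 + H = {7, 17, 27, 37}
8 + H = {8, 18, 28, 38}
9 + H = {9, 19, 29, 39}

Cosets: 0+H={0,10,20,30}; 1+H={1,11,21,31}; 2+H={2,12,22,32}; 3+H={3,13,23,33}; 4+H={4,14,24,34}; 5+H={5,15,25,35}; 6+H={6,16,26,36}; 7+H={7,17,27,37}; 8+H={8,18,28,38}; 9+H={9,19,29,39}


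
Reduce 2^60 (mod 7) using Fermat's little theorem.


Fermat's little theorem: if p is prime and gcd(a,p)=1, then a^(p-1) ≡ 1 (mod p)
p = 7 is prime, gcd(2,7) = 1
Reduce exponent: 60 mod 6 = 0
So 2^60 ≡ 2^0 (mod 7)
2^0 = 1

2^60 ≡ 1 (mod 7)


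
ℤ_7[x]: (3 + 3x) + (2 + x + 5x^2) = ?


Add coefficients mod 7:
x^0: 3 + 2 = 5 (mod 7)
x^1: 3 + 1 = 4 (mod 7)
x^2: 0 + 5 = 5 (mod 7)
Result: 5 + 4x + 5x^2

f + g = 5 + 4x + 5x^2


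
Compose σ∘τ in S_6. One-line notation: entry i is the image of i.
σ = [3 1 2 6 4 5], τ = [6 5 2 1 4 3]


σ∘τ: apply τ first, then σ
1 →τ 6 →σ 5
2 →τ 5 →σ 4
3 →τ 2 →σ 1
4 →τ 1 →σ 3
5 →τ 4 →σ 6
6 →τ 3 →σ 2

σ∘τ = [5 4 1 3 6 2]


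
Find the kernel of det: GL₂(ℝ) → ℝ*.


Kernel = preimage of identity
ker(det) = {A | det(A) = 1} = SL₂(ℝ)

ker(det) = SL₂(ℝ)


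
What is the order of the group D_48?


|D_n| = 2n (n rotations and n reflections)
|D_48| = 2×48 = 96

|D_48| = 96


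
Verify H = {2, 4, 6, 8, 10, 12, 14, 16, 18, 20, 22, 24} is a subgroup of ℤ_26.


Subgroup test for H = {2, 4, 6, 8, 10, 12, 14, 16, 18, 20, 22, 24} in (ℤ_26, +):
(1) 0 ∈ H? No
(2) Closure: for all a,b ∈ H, (a+b) mod 26 ∈ H? No  [counterexample: 2 + 24 = 0 ∉ H]
(3) Inverses: for all a ∈ H, -a mod 26 ∈ H? Yes

No, H is not a subgroup of ℤ_26


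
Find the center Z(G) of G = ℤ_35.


Z(G) = {g ∈ G | gx = xg for all x ∈ G}
ℤ_35 is abelian, so Z(G) = G

Z(ℤ_35) = ℤ_35


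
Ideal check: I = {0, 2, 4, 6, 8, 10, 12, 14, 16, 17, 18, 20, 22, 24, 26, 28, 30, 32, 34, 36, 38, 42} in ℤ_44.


Check ideal conditions for I = {0, 2, 4, 6, 8, 10, 12, 14, 16, 17, 18, 20, 22, 24, 26, 28, 30, 32, 34, 36, 38, 42} in ℤ_44:
(1) I is an additive subgroup? No
(2) For r ∈ ℤ_44 and a ∈ I: r·a ∈ I? No  [counterexample: r=2, a=20, r·a mod 44 = 40 ∉ I]

No, I is not an ideal of ℤ_44


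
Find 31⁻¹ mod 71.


Use the extended Euclidean algorithm to write 1 = 31·s + 71·t; then s mod 71 is the inverse.
Euclidean algorithm:
  31 = 0·71 + 31
  71 = 2·31 + 9
  31 = 3·9 + 4
  9 = 2·4 + 1
  4 = 4·1 + 0
gcd(31,71) = 1
Back-substitution gives: 31·(-16) + 71·(7) = 1
So 31⁻¹ ≡ -16 ≡ 55 (mod 71)
Check: 31 × 55 = 1705 ≡ 1 (mod 71) ✓

31⁻¹ ≡ 55 (mod 71)


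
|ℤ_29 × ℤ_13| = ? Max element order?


|ℤ_29 × ℤ_13| = 29 × 13 = 377
Max element order = lcm(29,13) = 377
Cyclic? Yes (gcd=1)

|ℤ_29×ℤ_13| = 377, max element order = 377


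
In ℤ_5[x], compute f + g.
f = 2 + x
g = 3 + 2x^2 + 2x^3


Add coefficients mod 5:
x^0: 2 + 3 = 0 (mod 5)
x^1: 1 + 0 = 1 (mod 5)
x^2: 0 + 2 = 2 (mod 5)
x^3: 0 + 2 = 2 (mod 5)
Result: x + 2x^2 + 2x^3

f + g = x + 2x^2 + 2x^3


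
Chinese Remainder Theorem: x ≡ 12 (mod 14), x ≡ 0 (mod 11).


m₁ = 14, m₂ = 11, gcd = 1, so CRT applies. M = m₁·m₂ = 154
Let M₁ = M/m₁ = 11, M₂ = M/m₂ = 14
Find y₁ ≡ M₁⁻¹ (mod m₁): 11⁻¹ ≡ 9 (mod 14)
Find y₂ ≡ M₂⁻¹ (mod m₂): 14⁻¹ ≡ 4 (mod 11)
x = a₁·M₁·y₁ + a₂·M₂·y₂ = 12·11·9 + 0·14·4 = 1188
Reduce mod 154: x ≡ 110
Check: 110 mod 14 = 12 ✓, 110 mod 11 = 0 ✓

x ≡ 110 (mod 154)


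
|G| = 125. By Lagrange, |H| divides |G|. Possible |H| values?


Lagrange's theorem: |H| divides |G|
|G| = 125
Divisors of 125: 1, 5, 25, 125

Possible subgroup orders: {1, 5, 25, 125}


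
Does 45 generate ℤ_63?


g generates ℤ_n iff gcd(g, n) = 1
gcd(45, 63) = 9
Since gcd = 9 ≠ 1, ⟨45⟩ has order 7 < 63, so 45 is not a generator.

No, 45 does not generate ℤ_63


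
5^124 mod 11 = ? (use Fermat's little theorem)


Fermat's little theorem: if p is prime and gcd(a,p)=1, then a^(p-1) ≡ 1 (mod p)
p = 11 is prime, gcd(5,11) = 1
Reduce exponent: 124 mod 10 = 4
So 5^124 ≡ 5^4 (mod 11)
5^4 mod 11 = 9

5^124 ≡ 9 (mod 11)


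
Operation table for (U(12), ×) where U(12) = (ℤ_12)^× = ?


Elements: {1, 5, 7, 11}
Operation: multiplication mod 12
Entry (a, b) = (a × b) mod 12

Cayley table:
   |  1 |  5 |  7 | 11
 1 |  1 |  5 |  7 | 11
 5 |  5 |  1 | 11 |  7
 7 |  7 | 11 |  1 |  5
11 | 11 |  7 |  5 |  1


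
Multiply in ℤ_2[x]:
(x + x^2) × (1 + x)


Expand and collect like terms; reduce coefficients mod 2:
x^0: 0·1 = 0 ≡ 0 (mod 2)
x^1: 0·1 + 1·1 = 1 ≡ 1 (mod 2)
x^2: 1·1 + 1·1 = 2 ≡ 0 (mod 2)
x^3: 1·1 = 1 ≡ 1 (mod 2)
Result: x + x^3

f · g = x + x^3


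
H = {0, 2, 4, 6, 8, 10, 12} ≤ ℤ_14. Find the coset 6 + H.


6 + H = {6 + h (mod 14) : h ∈ H}
6+0=6, 6+2=8, 6+4=10, 6+6=12, 6+8=0, 6+10=2, 6+12=4
6 + H = {0, 2, 4, 6, 8, 10, 12} = 0 + H

6 + H = {0, 2, 4, 6, 8, 10, 12}


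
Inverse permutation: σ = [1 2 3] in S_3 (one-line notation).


To find σ⁻¹, swap domain and range:
σ(1) = 1 → σ⁻¹(1) = 1
σ(2) = 2 → σ⁻¹(2) = 2
σ(3) = 3 → σ⁻¹(3) = 3

σ⁻¹ = [1 2 3]


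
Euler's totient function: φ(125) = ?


Factor n: 125 = 5^3
φ(n) = n · ∏(1 - 1/p) over distinct primes p | n
φ(125) = 125 · (1 - 1/5) = 100

φ(125) = 100


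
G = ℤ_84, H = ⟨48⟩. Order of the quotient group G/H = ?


|⟨48⟩| = n / gcd(48, 84) = 84 / 12 = 7
H is normal (ℤ_84 is abelian).
|G/H| = |G| / |H| = 84 / 7 = 12

|G/H| = 12


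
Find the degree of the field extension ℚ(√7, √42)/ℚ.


[ℚ(√7,√42):ℚ] = [ℚ(√7,√42):ℚ(√7)]·[ℚ(√7):ℚ] = 2·2 = 4

[ℚ(√7, √42)/ℚ] = 4


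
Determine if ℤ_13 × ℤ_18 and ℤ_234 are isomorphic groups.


Comparing ℤ_13 × ℤ_18 and ℤ_234:
gcd(13,18) = 1, so ℤ_13 × ℤ_18 ≅ ℤ_234 (CRT)

Yes, ℤ_13 × ℤ_18 ≅ ℤ_234


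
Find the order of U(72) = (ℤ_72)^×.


U(n) is the group of units mod n; |U(n)| = φ(n)
|U(72)| = φ(72) = 24

|U(72) = (ℤ_72)^×| = 24


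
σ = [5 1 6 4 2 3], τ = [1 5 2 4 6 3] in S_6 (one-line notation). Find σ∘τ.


σ∘τ: apply τ first, then σ
1 →τ 1 →σ 5
2 →τ 5 →σ 2
3 →τ 2 →σ 1
4 →τ 4 →σ 4
5 →τ 6 →σ 3
6 →τ 3 →σ 6

σ∘τ = [5 2 1 4 3 6]


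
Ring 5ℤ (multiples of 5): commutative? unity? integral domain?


5ℤ is a commutative ring under +,× but has no multiplicative identity (1 ∉ 5ℤ); it has no zero divisors, but without unity it is not an integral domain
Commutative: Yes
Integral domain: No
Has unity: No

5ℤ (multiples of 5): Commutative=Yes, Unity=No


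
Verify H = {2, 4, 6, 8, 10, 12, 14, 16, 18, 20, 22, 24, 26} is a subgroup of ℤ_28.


Subgroup test for H = {2, 4, 6, 8, 10, 12, 14, 16, 18, 20, 22, 24, 26} in (ℤ_28, +):
(1) 0 ∈ H? No
(2) Closure: for all a,b ∈ H, (a+b) mod 28 ∈ H? No  [counterexample: 2 + 26 = 0 ∉ H]
(3) Inverses: for all a ∈ H, -a mod 28 ∈ H? Yes

No, H is not a subgroup of ℤ_28


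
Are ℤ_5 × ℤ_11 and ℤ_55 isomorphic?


Comparing ℤ_5 × ℤ_11 and ℤ_55:
gcd(5,11) = 1, so ℤ_5 × ℤ_11 ≅ ℤ_55 (CRT)

Yes, ℤ_5 × ℤ_11 ≅ ℤ_55


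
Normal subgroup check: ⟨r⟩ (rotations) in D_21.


H = ⟨r⟩ (rotations) in D_21
The rotation subgroup ⟨r⟩ has index 2 in D_21, so it is normal

Yes, normal subgroup


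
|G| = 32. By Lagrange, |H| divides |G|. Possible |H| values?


Lagrange's theorem: |H| divides |G|
|G| = 32
Divisors of 32: 1, 2, 4, 8, 16, 32

Possible subgroup orders: {1, 2, 4, 8, 16, 32}


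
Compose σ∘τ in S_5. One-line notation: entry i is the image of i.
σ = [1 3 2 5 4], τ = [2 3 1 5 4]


σ∘τ: apply τ first, then σ
1 →τ 2 →σ 3
2 →τ 3 →σ 2
3 →τ 1 →σ 1
4 →τ 5 →σ 4
5 →τ 4 →σ 5

σ∘τ = [3 2 1 4 5]


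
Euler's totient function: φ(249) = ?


Factor n: 249 = 3 × 83
φ(n) = n · ∏(1 - 1/p) over distinct primes p | n
φ(249) = 249 · (1 - 1/3) · (1 - 1/83) = 164

φ(249) = 164


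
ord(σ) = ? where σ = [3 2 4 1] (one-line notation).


Cycle decomposition: (1 3 4)
Cycle lengths: 3
Order = lcm(3) = 3

ord(σ) = 3


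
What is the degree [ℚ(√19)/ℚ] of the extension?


√19 has minimal polynomial x² - 19 (irreducible over ℚ since 19 is squarefree)

[ℚ(√19)/ℚ] = 2


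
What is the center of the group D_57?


Z(G) = {g ∈ G | gx = xg for all x ∈ G}
For odd n, Z(D_n) = {e}: no nontrivial rotation commutes with all reflections

Z(D_57) = {e}


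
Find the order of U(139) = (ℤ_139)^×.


U(n) is the group of units mod n; |U(n)| = φ(n)
|U(139)| = φ(139) = 138

|U(139) = (ℤ_139)^×| = 138


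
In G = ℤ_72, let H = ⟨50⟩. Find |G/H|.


|⟨50⟩| = n / gcd(50, 72) = 72 / 2 = 36
H is normal (ℤ_72 is abelian).
|G/H| = |G| / |H| = 72 / 36 = 2

|G/H| = 2


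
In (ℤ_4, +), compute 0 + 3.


Operation: addition mod 4
0 + 3 = (a + b) mod 4 with a = 0, b = 3

0 + 3 = 3


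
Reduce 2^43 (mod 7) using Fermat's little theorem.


Fermat's little theorem: if p is prime and gcd(a,p)=1, then a^(p-1) ≡ 1 (mod p)
p = 7 is prime, gcd(2,7) = 1
Reduce exponent: 43 mod 6 = 1
So 2^43 ≡ 2^1 (mod 7)
2^1 mod 7 = 2

2^43 ≡ 2 (mod 7)


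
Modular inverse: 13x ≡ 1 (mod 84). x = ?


Use the extended Euclidean algorithm to write 1 = 13·s + 84·t; then s mod 84 is the inverse.
Euclidean algorithm:
  13 = 0·84 + 13
  84 = 6·13 + 6
  13 = 2·6 + 1
  6 = 6·1 + 0
gcd(13,84) = 1
Back-substitution gives: 13·(13) + 84·(-2) = 1
So 13⁻¹ ≡ 13 ≡ 13 (mod 84)
Check: 13 × 13 = 169 ≡ 1 (mod 84) ✓

13⁻¹ ≡ 13 (mod 84)


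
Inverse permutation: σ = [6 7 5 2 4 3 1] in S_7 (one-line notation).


To find σ⁻¹, swap domain and range:
σ(1) = 6 → σ⁻¹(6) = 1
σ(2) = 7 → σ⁻¹(7) = 2
σ(3) = 5 → σ⁻¹(5) = 3
σ(4) = 2 → σ⁻¹(2) = 4
σ(5) = 4 → σ⁻¹(4) = 5
σ(6) = 3 → σ⁻¹(3) = 6
σ(7) = 1 → σ⁻¹(1) = 7

σ⁻¹ = [7 4 6 5 3 1 2]


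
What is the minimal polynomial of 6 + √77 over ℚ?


Let α = 6 + √77. Then α - 6 = √77, so (α - 6)² = 77, giving α² - 12α - 41 = 0. Degree 2 and α ∉ ℚ, so this is the minimal polynomial.

Minimal polynomial: x² - 12x - 41


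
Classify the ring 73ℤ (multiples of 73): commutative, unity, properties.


73ℤ is a commutative ring under +,× but has no multiplicative identity (1 ∉ 73ℤ); it has no zero divisors, but without unity it is not an integral domain
Commutative: Yes
Integral domain: No
Has unity: No

73ℤ (multiples of 73): Commutative=Yes, Unity=No


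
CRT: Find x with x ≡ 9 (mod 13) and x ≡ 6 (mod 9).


m₁ = 13, m₂ = 9, gcd = 1, so CRT applies. M = m₁·m₂ = 117
Let M₁ = M/m₁ = 9, M₂ = M/m₂ = 13
Find y₁ ≡ M₁⁻¹ (mod m₁): 9⁻¹ ≡ 3 (mod 13)
Find y₂ ≡ M₂⁻¹ (mod m₂): 13⁻¹ ≡ 7 (mod 9)
x = a₁·M₁·y₁ + a₂·M₂·y₂ = 9·9·3 + 6·13·7 = 789
Reduce mod 117: x ≡ 87
Check: 87 mod 13 = 9 ✓, 87 mod 9 = 6 ✓

x ≡ 87 (mod 117)


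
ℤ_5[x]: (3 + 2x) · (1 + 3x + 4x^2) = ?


Expand and collect like terms; reduce coefficients mod 5:
x^0: 3·1 = 3 ≡ 3 (mod 5)
x^1: 3·3 + 2·1 = 11 ≡ 1 (mod 5)
x^2: 3·4 + 2·3 = 18 ≡ 3 (mod 5)
x^3: 2·4 = 8 ≡ 3 (mod 5)
Result: 3 + x + 3x^2 + 3x^3

f · g = 3 + x + 3x^2 + 3x^3


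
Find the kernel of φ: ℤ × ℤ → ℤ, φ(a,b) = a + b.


Kernel = preimage of identity
ker(φ) = {(a,b) ∈ ℤ² | a+b = 0} = {(a,-a) | a ∈ ℤ}

ker(φ) = {(a,-a) | a ∈ ℤ}


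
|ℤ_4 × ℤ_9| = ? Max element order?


|ℤ_4 × ℤ_9| = 4 × 9 = 36
Max element order = lcm(4,9) = 36
Cyclic? Yes (gcd=1)

|ℤ_4×ℤ_9| = 36, max element order = 36


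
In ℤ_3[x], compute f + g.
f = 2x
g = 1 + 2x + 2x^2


Add coefficients mod 3:
x^0: 0 + 1 = 1 (mod 3)
x^1: 2 + 2 = 1 (mod 3)
x^2: 0 + 2 = 2 (mod 3)
Result: 1 + x + 2x^2

f + g = 1 + x + 2x^2


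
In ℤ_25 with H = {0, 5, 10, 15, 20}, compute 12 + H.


12 + H = {12 + h (mod 25) : h ∈ H}
12+0=12, 12+5=17, 12+10=22, 12+15=2, 12+20=7
12 + H = {2, 7, 12, 17, 22} = 2 + H

12 + H = {2, 7, 12, 17, 22}


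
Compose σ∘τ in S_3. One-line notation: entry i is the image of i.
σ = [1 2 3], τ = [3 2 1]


σ∘τ: apply τ first, then σ
1 →τ 3 →σ 3
2 →τ 2 →σ 2
3 →τ 1 →σ 1

σ∘τ = [3 2 1]


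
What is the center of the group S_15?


Z(G) = {g ∈ G | gx = xg for all x ∈ G}
S_n is non-abelian for n ≥ 3; Z(S_15) is trivial

Z(S_15) = {e}


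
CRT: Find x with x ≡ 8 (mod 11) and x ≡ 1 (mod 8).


m₁ = 11, m₂ = 8, gcd = 1, so CRT applies. M = m₁·m₂ = 88
Let M₁ = M/m₁ = 8, M₂ = M/m₂ = 11
Find y₁ ≡ M₁⁻¹ (mod m₁): 8⁻¹ ≡ 7 (mod 11)
Find y₂ ≡ M₂⁻¹ (mod m₂): 11⁻¹ ≡ 3 (mod 8)
x = a₁·M₁·y₁ + a₂·M₂·y₂ = 8·8·7 + 1·11·3 = 481
Reduce mod 88: x ≡ 41
Check: 41 mod 11 = 8 ✓, 41 mod 8 = 1 ✓

x ≡ 41 (mod 88)


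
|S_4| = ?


|S_n| = n! (number of permutations of n symbols)
|S_4| = 4! = 24

|S_4| = 24


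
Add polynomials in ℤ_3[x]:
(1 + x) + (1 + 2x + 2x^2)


Add coefficients mod 3:
x^0: 1 + 1 = 2 (mod 3)
x^1: 1 + 2 = 0 (mod 3)
x^2: 0 + 2 = 2 (mod 3)
Result: 2 + 2x^2

f + g = 2 + 2x^2


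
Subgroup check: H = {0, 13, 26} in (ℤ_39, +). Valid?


Subgroup test for H = {0, 13, 26} in (ℤ_39, +):
(1) 0 ∈ H? Yes
(2) Closure: for all a,b ∈ H, (a+b) mod 39 ∈ H? Yes
(3) Inverses: for all a ∈ H, -a mod 39 ∈ H? Yes

Yes, H is a subgroup of ℤ_39


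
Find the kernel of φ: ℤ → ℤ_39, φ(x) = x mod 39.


Kernel = preimage of identity
ker(φ) = {x ∈ ℤ : x ≡ 0 (mod 39)} = 39ℤ = {0, ±39, ±78, ...}

ker(φ) = 39ℤ


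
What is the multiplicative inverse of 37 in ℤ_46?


Use the extended Euclidean algorithm to write 1 = 37·s + 46·t; then s mod 46 is the inverse.
Euclidean algorithm:
  37 = 0·46 + 37
  46 = 1·37 + 9
  37 = 4·9 + 1
  9 = 9·1 + 0
gcd(37,46) = 1
Back-substitution gives: 37·(5) + 46·(-4) = 1
So 37⁻¹ ≡ 5 ≡ 5 (mod 46)
Check: 37 × 5 = 185 ≡ 1 (mod 46) ✓

37⁻¹ ≡ 5 (mod 46)


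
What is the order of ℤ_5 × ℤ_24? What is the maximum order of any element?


|ℤ_5 × ℤ_24| = 5 × 24 = 120
Max element order = lcm(5,24) = 120
Cyclic? Yes (gcd=1)

|ℤ_5×ℤ_24| = 120, max element order = 120


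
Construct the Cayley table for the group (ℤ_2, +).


Elements: {0, 1}
Operation: addition mod 2
Entry (a, b) = (a + b) mod 2

Cayley table:
  | 0 | 1
0 | 0 | 1
1 | 1 | 0


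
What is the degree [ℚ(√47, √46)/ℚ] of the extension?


[ℚ(√47,√46):ℚ] = [ℚ(√47,√46):ℚ(√47)]·[ℚ(√47):ℚ] = 2·2 = 4

[ℚ(√47, √46)/ℚ] = 4


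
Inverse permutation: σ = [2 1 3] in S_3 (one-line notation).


To find σ⁻¹, swap domain and range:
σ(1) = 2 → σ⁻¹(2) = 1
σ(2) = 1 → σ⁻¹(1) = 2
σ(3) = 3 → σ⁻¹(3) = 3

σ⁻¹ = [2 1 3]


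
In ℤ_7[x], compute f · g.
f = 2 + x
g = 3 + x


Expand and collect like terms; reduce coefficients mod 7:
x^0: 2·3 = 6 ≡ 6 (mod 7)
x^1: 2·1 + 1·3 = 5 ≡ 5 (mod 7)
x^2: 1·1 = 1 ≡ 1 (mod 7)
Result: 6 + 5x + x^2

f · g = 6 + 5x + x^2


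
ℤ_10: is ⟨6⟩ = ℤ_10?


g generates ℤ_n iff gcd(g, n) = 1
gcd(6, 10) = 2
Since gcd = 2 ≠ 1, ⟨6⟩ has order 5 < 10, so 6 is not a generator.

No, 6 does not generate ℤ_10


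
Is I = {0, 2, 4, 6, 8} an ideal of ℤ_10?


Check ideal conditions for I = {0, 2, 4, 6, 8} in ℤ_10:
(1) I is an additive subgroup? Yes
(2) For r ∈ ℤ_10 and a ∈ I: r·a ∈ I? Yes

Yes, I is an ideal of ℤ_10


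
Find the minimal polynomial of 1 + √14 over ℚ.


Let α = 1 + √14. Then α - 1 = √14, so (α - 1)² = 14, giving α² - 2α - 13 = 0. Degree 2 and α ∉ ℚ, so this is the minimal polynomial.

Minimal polynomial: x² - 2x - 13


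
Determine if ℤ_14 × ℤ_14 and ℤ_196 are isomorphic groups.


Comparing ℤ_14 × ℤ_14 and ℤ_196:
gcd(14,14) = 14 ≠ 1. Max element order in ℤ_14×ℤ_14 is lcm(14,14) = 14 < 196, so it has no element of order 196

No, ℤ_14 × ℤ_14 ≇ ℤ_196


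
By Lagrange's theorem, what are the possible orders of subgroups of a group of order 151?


Lagrange's theorem: |H| divides |G|
|G| = 151
Divisors of 151: 1, 151

Possible subgroup orders: {1, 151}


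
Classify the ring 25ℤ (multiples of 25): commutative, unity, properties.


25ℤ is a commutative ring under +,× but has no multiplicative identity (1 ∉ 25ℤ); it has no zero divisors, but without unity it is not an integral domain
Commutative: Yes
Integral domain: No
Has unity: No

25ℤ (multiples of 25): Commutative=Yes, Unity=No


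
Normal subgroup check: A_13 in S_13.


H = A_13 in S_13
A_13 has index 2 in S_13, and every subgroup of index 2 is normal

Yes, normal subgroup


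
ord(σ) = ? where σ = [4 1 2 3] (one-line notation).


Cycle decomposition: (1 4 3 2)
Cycle lengths: 4
Order = lcm(4) = 4

ord(σ) = 4


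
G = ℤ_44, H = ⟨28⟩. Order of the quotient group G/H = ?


|⟨28⟩| = n / gcd(28, 44) = 44 / 4 = 11
H is normal (ℤ_44 is abelian).
|G/H| = |G| / |H| = 44 / 11 = 4

|G/H| = 4


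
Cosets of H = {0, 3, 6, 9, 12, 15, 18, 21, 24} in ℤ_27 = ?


H = {0, 3, 6, 9, 12, 15, 18, 21, 24}, |H| = 9
Number of cosets = |G|/|H| = 27/9 = 3
0 + H = {0, 3, 6, 9, 12, 15, 18, 21, 24}
1 + H = {1, 4, 7, 10, 13, 16, 19, 22, 25}
2 + H = {2, 5, 8, 11, 14, 17, 20, 23, 26}

Cosets: 0+H={0,3,6,9,12,15,18,21,24}; 1+H={1,4,7,10,13,16,19,22,25}; 2+H={2,5,8,11,14,17,20,23,26}


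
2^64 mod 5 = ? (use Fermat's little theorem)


Fermat's little theorem: if p is prime and gcd(a,p)=1, then a^(p-1) ≡ 1 (mod p)
p = 5 is prime, gcd(2,5) = 1
Reduce exponent: 64 mod 4 = 0
So 2^64 ≡ 2^0 (mod 5)
2^0 = 1

2^64 ≡ 1 (mod 5)


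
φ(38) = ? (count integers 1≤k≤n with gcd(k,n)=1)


Factor n: 38 = 2 × 19
φ(n) = n · ∏(1 - 1/p) over distinct primes p | n
φ(38) = 38 · (1 - 1/2) · (1 - 1/19) = 18

φ(38) = 18


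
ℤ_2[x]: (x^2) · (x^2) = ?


Expand and collect like terms; reduce coefficients mod 2:
x^0: 0·0 = 0 ≡ 0 (mod 2)
x^1: 0·0 + 0·0 = 0 ≡ 0 (mod 2)
x^2: 0·1 + 0·0 + 1·0 = 0 ≡ 0 (mod 2)
x^3: 0·1 + 1·0 = 0 ≡ 0 (mod 2)
x^4: 1·1 = 1 ≡ 1 (mod 2)
Result: x^4

f · g = x^4


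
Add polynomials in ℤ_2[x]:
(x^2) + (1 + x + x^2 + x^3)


Add coefficients mod 2:
x^0: 0 + 1 = 1 (mod 2)
x^1: 0 + 1 = 1 (mod 2)
x^2: 1 + 1 = 0 (mod 2)
x^3: 0 + 1 = 1 (mod 2)
Result: 1 + x + x^3

f + g = 1 + x + x^3


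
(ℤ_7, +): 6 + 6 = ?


Operation: addition mod 7
6 + 6 = (a + b) mod 7 with a = 6, b = 6

6 + 6 = 5


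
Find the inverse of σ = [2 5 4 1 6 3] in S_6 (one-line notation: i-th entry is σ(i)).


To find σ⁻¹, swap domain and range:
σ(1) = 2 → σ⁻¹(2) = 1
σ(2) = 5 → σ⁻¹(5) = 2
σ(3) = 4 → σ⁻¹(4) = 3
σ(4) = 1 → σ⁻¹(1) = 4
σ(5) = 6 → σ⁻¹(6) = 5
σ(6) = 3 → σ⁻¹(3) = 6

σ⁻¹ = [4 1 6 3 2 5]


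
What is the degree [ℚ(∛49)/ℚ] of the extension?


∛49 has minimal polynomial x³ - 49 (irreducible over ℚ since 49 is not a perfect cube)

[ℚ(∛49)/ℚ] = 3


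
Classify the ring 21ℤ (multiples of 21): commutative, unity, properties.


21ℤ is a commutative ring under +,× but has no multiplicative identity (1 ∉ 21ℤ); it has no zero divisors, but without unity it is not an integral domain
Commutative: Yes
Integral domain: No
Has unity: No

21ℤ (multiples of 21): Commutative=Yes, Unity=No


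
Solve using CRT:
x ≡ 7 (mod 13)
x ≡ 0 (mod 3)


m₁ = 13, m₂ = 3, gcd = 1, so CRT applies. M = m₁·m₂ = 39
Let M₁ = M/m₁ = 3, M₂ = M/m₂ = 13
Find y₁ ≡ M₁⁻¹ (mod m₁): 3⁻¹ ≡ 9 (mod 13)
Find y₂ ≡ M₂⁻¹ (mod m₂): 13⁻¹ ≡ 1 (mod 3)
x = a₁·M₁·y₁ + a₂·M₂·y₂ = 7·3·9 + 0·13·1 = 189
Reduce mod 39: x ≡ 33
Check: 33 mod 13 = 7 ✓, 33 mod 3 = 0 ✓

x ≡ 33 (mod 39)


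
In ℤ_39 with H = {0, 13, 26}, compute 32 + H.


32 + H = {32 + h (mod 39) : h ∈ H}
32+0=32, 32+13=6, 32+26=19
32 + H = {6, 19, 32} = 6 + H

32 + H = {6, 19, 32}


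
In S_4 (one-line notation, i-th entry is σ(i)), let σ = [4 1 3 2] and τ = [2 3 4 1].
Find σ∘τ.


σ∘τ: apply τ first, then σ
1 →τ 2 →σ 1
2 →τ 3 →σ 3
3 →τ 4 →σ 2
4 →τ 1 →σ 4

σ∘τ = [1 3 2 4]


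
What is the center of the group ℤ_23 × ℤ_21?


Z(G) = {g ∈ G | gx = xg for all x ∈ G}
Direct product of abelian groups is abelian, so Z(G) = G

Z(ℤ_23 × ℤ_21) = ℤ_23 × ℤ_21


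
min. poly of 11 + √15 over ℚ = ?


Let α = 11 + √15. Then α - 11 = √15, so (α - 11)² = 15, giving α² - 22α + 106 = 0. Degree 2 and α ∉ ℚ, so this is the minimal polynomial.

Minimal polynomial: x² - 22x + 106


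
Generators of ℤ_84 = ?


g generates ℤ_n iff gcd(g,n) = 1
Prime factors of 84: 2, 3, 7
Generators are g ∈ {1,...,83} not divisible by any of these primes.
Generators: {1, 5, 11, 13, 17, 19, 23, 25, 29, 31, 37, 41, 43, 47, 53, 55, 59, 61, 65, 67, 71, 73, 79, 83}
Number of generators = φ(84) = 24

Generators of ℤ_84 = {1, 5, 11, 13, 17, 19, 23, 25, 29, 31, 37, 41, 43, 47, 53, 55, 59, 61, 65, 67, 71, 73, 79, 83}


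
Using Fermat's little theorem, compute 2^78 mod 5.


Fermat's little theorem: if p is prime and gcd(a,p)=1, then a^(p-1) ≡ 1 (mod p)
p = 5 is prime, gcd(2,5) = 1
Reduce exponent: 78 mod 4 = 2
So 2^78 ≡ 2^2 (mod 5)
2^2 mod 5 = 4

2^78 ≡ 4 (mod 5)


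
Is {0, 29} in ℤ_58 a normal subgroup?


H = {0, 29} in ℤ_58
ℤ_58 is abelian; every subgroup of an abelian group is normal

Yes, normal subgroup


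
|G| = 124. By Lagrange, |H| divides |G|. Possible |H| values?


Lagrange's theorem: |H| divides |G|
|G| = 124
Divisors of 124: 1, 2, 4, 31, 62, 124

Possible subgroup orders: {1, 2, 4, 31, 62, 124}


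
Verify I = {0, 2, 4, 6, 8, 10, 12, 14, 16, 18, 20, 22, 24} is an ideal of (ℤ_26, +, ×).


Check ideal conditions for I = {0, 2, 4, 6, 8, 10, 12, 14, 16, 18, 20, 22, 24} in ℤ_26:
(1) I is an additive subgroup? Yes
(2) For r ∈ ℤ_26 and a ∈ I: r·a ∈ I? Yes

Yes, I is an ideal of ℤ_26


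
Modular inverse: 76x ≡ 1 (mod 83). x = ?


Use the extended Euclidean algorithm to write 1 = 76·s + 83·t; then s mod 83 is the inverse.
Euclidean algorithm:
  76 = 0·83 + 76
  83 = 1·76 + 7
  76 = 10·7 + 6
  7 = 1·6 + 1
  6 = 6·1 + 0
gcd(76,83) = 1
Back-substitution gives: 76·(-12) + 83·(11) = 1
So 76⁻¹ ≡ -12 ≡ 71 (mod 83)
Check: 76 × 71 = 5396 ≡ 1 (mod 83) ✓

76⁻¹ ≡ 71 (mod 83)


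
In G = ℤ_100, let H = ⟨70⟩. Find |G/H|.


|⟨70⟩| = n / gcd(70, 100) = 100 / 10 = 10
H is normal (ℤ_100 is abelian).
|G/H| = |G| / |H| = 100 / 10 = 10

|G/H| = 10


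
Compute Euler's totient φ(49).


Factor n: 49 = 7^2
φ(n) = n · ∏(1 - 1/p) over distinct primes p | n
φ(49) = 49 · (1 - 1/7) = 42

φ(49) = 42


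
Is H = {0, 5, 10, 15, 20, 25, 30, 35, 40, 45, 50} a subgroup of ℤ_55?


Subgroup test for H = {0, 5, 10, 15, 20, 25, 30, 35, 40, 45, 50} in (ℤ_55, +):
(1) 0 ∈ H? Yes
(2) Closure: for all a,b ∈ H, (a+b) mod 55 ∈ H? Yes
(3) Inverses: for all a ∈ H, -a mod 55 ∈ H? Yes

Yes, H is a subgroup of ℤ_55


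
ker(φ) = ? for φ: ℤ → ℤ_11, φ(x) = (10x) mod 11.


Kernel = preimage of identity
ker(φ) = {x ∈ ℤ : 10x ≡ 0 (mod 11)}. gcd(10,11) = 1, so 10x ≡ 0 (mod 11) ⟺ x ≡ 0 (mod 11/1 = 11). Hence ker(φ) = 11ℤ

ker(φ) = 11ℤ


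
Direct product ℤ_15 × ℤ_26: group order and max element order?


|ℤ_15 × ℤ_26| = 15 × 26 = 390
Max element order = lcm(15,26) = 390
Cyclic? Yes (gcd=1)

|ℤ_15×ℤ_26| = 390, max element order = 390


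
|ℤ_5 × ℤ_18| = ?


|A × B| = |A| · |B|
|ℤ_5 × ℤ_18| = 5 × 18 = 90

|ℤ_5 × ℤ_18| = 90


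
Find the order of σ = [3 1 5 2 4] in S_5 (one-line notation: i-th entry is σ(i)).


Cycle decomposition: (1 3 5 4 2)
Cycle lengths: 5
Order = lcm(5) = 5

ord(σ) = 5


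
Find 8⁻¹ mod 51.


Use the extended Euclidean algorithm to write 1 = 8·s + 51·t; then s mod 51 is the inverse.
Euclidean algorithm:
  8 = 0·51 + 8
  51 = 6·8 + 3
  8 = 2·3 + 2
  3 = 1·2 + 1
  2 = 2·1 + 0
gcd(8,51) = 1
Back-substitution gives: 8·(-19) + 51·(3) = 1
So 8⁻¹ ≡ -19 ≡ 32 (mod 51)
Check: 8 × 32 = 256 ≡ 1 (mod 51) ✓

8⁻¹ ≡ 32 (mod 51)


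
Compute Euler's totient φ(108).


Factor n: 108 = 2^2 × 3^3
φ(n) = n · ∏(1 - 1/p) over distinct primes p | n
φ(108) = 108 · (1 - 1/2) · (1 - 1/3) = 36

φ(108) = 36


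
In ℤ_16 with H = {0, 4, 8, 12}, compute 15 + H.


15 + H = {15 + h (mod 16) : h ∈ H}
15+0=15, 15+4=3, 15+8=7, 15+12=11
15 + H = {3, 7, 11, 15} = 3 + H

15 + H = {3, 7, 11, 15}


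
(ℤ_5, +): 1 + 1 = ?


Operation: addition mod 5
1 + 1 = (a + b) mod 5 with a = 1, b = 1

1 + 1 = 2


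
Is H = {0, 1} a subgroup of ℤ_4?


Subgroup test for H = {0, 1} in (ℤ_4, +):
(1) 0 ∈ H? Yes
(2) Closure: for all a,b ∈ H, (a+b) mod 4 ∈ H? No  [counterexample: 1 + 1 = 2 ∉ H]
(3) Inverses: for all a ∈ H, -a mod 4 ∈ H? No

No, H is not a subgroup of ℤ_4


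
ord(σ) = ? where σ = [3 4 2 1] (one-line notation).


Cycle decomposition: (1 3 2 4)
Cycle lengths: 4
Order = lcm(4) = 4

ord(σ) = 4


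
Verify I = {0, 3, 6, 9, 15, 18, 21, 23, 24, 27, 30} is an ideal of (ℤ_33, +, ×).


Check ideal conditions for I = {0, 3, 6, 9, 15, 18, 21, 23, 24, 27, 30} in ℤ_33:
(1) I is an additive subgroup? No
(2) For r ∈ ℤ_33 and a ∈ I: r·a ∈ I? No  [counterexample: r=2, a=6, r·a mod 33 = 12 ∉ I]

No, I is not an ideal of ℤ_33


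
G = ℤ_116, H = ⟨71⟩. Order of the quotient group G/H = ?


|⟨71⟩| = n / gcd(71, 116) = 116 / 1 = 116
H is normal (ℤ_116 is abelian).
|G/H| = |G| / |H| = 116 / 116 = 1

|G/H| = 1


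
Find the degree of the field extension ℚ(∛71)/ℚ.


∛71 has minimal polynomial x³ - 71 (irreducible over ℚ since 71 is not a perfect cube)

[ℚ(∛71)/ℚ] = 3


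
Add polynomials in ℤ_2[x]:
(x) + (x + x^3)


Add coefficients mod 2:
x^0: 0 + 0 = 0 (mod 2)
x^1: 1 + 1 = 0 (mod 2)
x^2: 0 + 0 = 0 (mod 2)
x^3: 0 + 1 = 1 (mod 2)
Result: x^3

f + g = x^3


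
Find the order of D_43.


|D_n| = 2n (n rotations and n reflections)
|D_43| = 2×43 = 86

|D_43| = 86


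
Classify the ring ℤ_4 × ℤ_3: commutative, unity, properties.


Direct product ring; commutative with unity (1,1); but (1,0)·(0,1) = (0,0) gives zero divisors, so not an integral domain
Commutative: Yes
Integral domain: No
Has unity: Yes

ℤ_4 × ℤ_3: Commutative=Yes, Unity=Yes


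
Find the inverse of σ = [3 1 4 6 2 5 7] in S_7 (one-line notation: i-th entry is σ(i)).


To find σ⁻¹, swap domain and range:
σ(1) = 3 → σ⁻¹(3) = 1
σ(2) = 1 → σ⁻¹(1) = 2
σ(3) = 4 → σ⁻¹(4) = 3
σ(4) = 6 → σ⁻¹(6) = 4
σ(5) = 2 → σ⁻¹(2) = 5
σ(6) = 5 → σ⁻¹(5) = 6
σ(7) = 7 → σ⁻¹(7) = 7

σ⁻¹ = [2 5 1 3 6 4 7]


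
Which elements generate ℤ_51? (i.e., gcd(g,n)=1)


g generates ℤ_n iff gcd(g,n) = 1
Prime factors of 51: 3, 17
Generators are g ∈ {1,...,50} not divisible by any of these primes.
Generators: {1, 2, 4, 5, 7, 8, 10, 11, 13, 14, 16, 19, 20, 22, 23, 25, 26, 28, 29, 31, 32, 35, 37, 38, 40, 41, 43, 44, 46, 47, 49, 50}
Number of generators = φ(51) = 32

Generators of ℤ_51 = {1, 2, 4, 5, 7, 8, 10, 11, 13, 14, 16, 19, 20, 22, 23, 25, 26, 28, 29, 31, 32, 35, 37, 38, 40, 41, 43, 44, 46, 47, 49, 50}


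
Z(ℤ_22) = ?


Z(G) = {g ∈ G | gx = xg for all x ∈ G}
ℤ_22 is abelian, so Z(G) = G

Z(ℤ_22) = ℤ_22


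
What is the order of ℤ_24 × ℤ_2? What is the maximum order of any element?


|ℤ_24 × ℤ_2| = 24 × 2 = 48
Max element order = lcm(24,2) = 24
Cyclic? No (gcd=2)

|ℤ_24×ℤ_2| = 48, max element order = 24


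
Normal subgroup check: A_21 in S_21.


H = A_21 in S_21
A_21 has index 2 in S_21, and every subgroup of index 2 is normal

Yes, normal subgroup


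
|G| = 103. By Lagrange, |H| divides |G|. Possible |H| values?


Lagrange's theorem: |H| divides |G|
|G| = 103
Divisors of 103: 1, 103

Possible subgroup orders: {1, 103}


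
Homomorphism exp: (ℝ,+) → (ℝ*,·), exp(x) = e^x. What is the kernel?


Kernel = preimage of identity
ker(exp) = {x ∈ ℝ | e^x = 1} = {0}

ker(exp) = {0}


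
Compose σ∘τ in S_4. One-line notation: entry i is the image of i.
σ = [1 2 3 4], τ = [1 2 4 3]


σ∘τ: apply τ first, then σ
1 →τ 1 →σ 1
2 →τ 2 →σ 2
3 →τ 4 →σ 4
4 →τ 3 →σ 3

σ∘τ = [1 2 4 3]


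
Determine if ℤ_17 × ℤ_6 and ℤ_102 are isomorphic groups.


Comparing ℤ_17 × ℤ_6 and ℤ_102:
gcd(17,6) = 1, so ℤ_17 × ℤ_6 ≅ ℤ_102 (CRT)

Yes, ℤ_17 × ℤ_6 ≅ ℤ_102


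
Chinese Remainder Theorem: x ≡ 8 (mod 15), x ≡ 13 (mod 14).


m₁ = 15, m₂ = 14, gcd = 1, so CRT applies. M = m₁·m₂ = 210
Let M₁ = M/m₁ = 14, M₂ = M/m₂ = 15
Find y₁ ≡ M₁⁻¹ (mod m₁): 14⁻¹ ≡ 14 (mod 15)
Find y₂ ≡ M₂⁻¹ (mod m₂): 15⁻¹ ≡ 1 (mod 14)
x = a₁·M₁·y₁ + a₂·M₂·y₂ = 8·14·14 + 13·15·1 = 1763
Reduce mod 210: x ≡ 83
Check: 83 mod 15 = 8 ✓, 83 mod 14 = 13 ✓

x ≡ 83 (mod 210)


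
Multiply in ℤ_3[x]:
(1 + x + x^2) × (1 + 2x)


Expand and collect like terms; reduce coefficients mod 3:
x^0: 1·1 = 1 ≡ 1 (mod 3)
x^1: 1·2 + 1·1 = 3 ≡ 0 (mod 3)
x^2: 1·2 + 1·1 = 3 ≡ 0 (mod 3)
x^3: 1·2 = 2 ≡ 2 (mod 3)
Result: 1 + 2x^3

f · g = 1 + 2x^3


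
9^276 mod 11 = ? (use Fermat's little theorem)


Fermat's little theorem: if p is prime and gcd(a,p)=1, then a^(p-1) ≡ 1 (mod p)
p = 11 is prime, gcd(9,11) = 1
Reduce exponent: 276 mod 10 = 6
So 9^276 ≡ 9^6 (mod 11)
9^6 mod 11 = 9

9^276 ≡ 9 (mod 11)


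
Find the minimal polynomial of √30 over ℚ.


√30 satisfies x² - 30 = 0, irreducible over ℚ since 30 is squarefree

Minimal polynomial: x² - 30


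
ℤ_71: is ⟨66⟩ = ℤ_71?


g generates ℤ_n iff gcd(g, n) = 1
gcd(66, 71) = 1
Since gcd = 1, 66 is a generator.

Yes, 66 generates ℤ_71


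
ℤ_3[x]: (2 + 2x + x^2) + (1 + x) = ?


Add coefficients mod 3:
x^0: 2 + 1 = 0 (mod 3)
x^1: 2 + 1 = 0 (mod 3)
x^2: 1 + 0 = 1 (mod 3)
Result: x^2

f + g = x^2


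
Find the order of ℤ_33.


ℤ_n has n elements.

|ℤ_33| = 33


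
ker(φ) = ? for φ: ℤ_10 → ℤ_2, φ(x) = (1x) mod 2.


Kernel = preimage of identity
ker(φ) = {x ∈ ℤ_10 : 1x ≡ 0 (mod 2)}. Since 2 | 10, φ is well-defined. The kernel is the cyclic subgroup ⟨2⟩ of ℤ_10 (order 5), i.e. {0, 2, 4, 6, 8}

ker(φ) = {0, 2, 4, 6, 8}


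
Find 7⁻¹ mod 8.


Use the extended Euclidean algorithm to write 1 = 7·s + 8·t; then s mod 8 is the inverse.
Euclidean algorithm:
  7 = 0·8 + 7
  8 = 1·7 + 1
  7 = 7·1 + 0
gcd(7,8) = 1
Back-substitution gives: 7·(-1) + 8·(1) = 1
So 7⁻¹ ≡ -1 ≡ 7 (mod 8)
Check: 7 × 7 = 49 ≡ 1 (mod 8) ✓

7⁻¹ ≡ 7 (mod 8)
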